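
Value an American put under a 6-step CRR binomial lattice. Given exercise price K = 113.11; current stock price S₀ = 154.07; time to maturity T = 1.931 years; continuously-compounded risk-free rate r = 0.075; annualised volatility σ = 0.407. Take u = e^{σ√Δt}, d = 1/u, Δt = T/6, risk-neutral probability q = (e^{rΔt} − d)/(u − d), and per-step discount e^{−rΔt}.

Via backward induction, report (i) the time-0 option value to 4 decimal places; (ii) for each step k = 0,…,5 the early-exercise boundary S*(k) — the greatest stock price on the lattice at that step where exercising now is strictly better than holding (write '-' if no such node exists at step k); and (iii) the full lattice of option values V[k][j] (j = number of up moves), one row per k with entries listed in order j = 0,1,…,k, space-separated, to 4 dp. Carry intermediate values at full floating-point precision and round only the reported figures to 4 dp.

params: Δt=0.32183 u=1.25972 d=0.79382 q=0.49497 e^(-rΔt)=0.97615
t_6 payoffs: 74.5563 51.9290 16.0216 0.0000 0.0000 0.0000 0.0000
t_5: node(5,0) S=48.5670 payoff=64.5430 vs cont=61.8455 → 64.5430 [stop]  node(5,1) S=77.0712 payoff=36.0388 vs cont=33.3413 → 36.0388 [stop]  node(5,2) S=122.3046 payoff=0.0000 vs cont=7.8984 → 7.8984 [wait]  node(5,3) S=194.0857 payoff=0.0000 vs cont=0.0000 → 0.0000 [wait]  node(5,4) S=307.9954 payoff=0.0000 vs cont=0.0000 → 0.0000 [wait]  node(5,5) S=488.7591 payoff=0.0000 vs cont=0.0000 → 0.0000 [wait]  ⇒ S*(5)=77.0712
t_4: node(4,0) S=61.1810 payoff=51.9290 vs cont=49.2315 → 51.9290 [stop]  node(4,1) S=97.0884 payoff=16.0216 vs cont=21.5828 → 21.5828 [wait]  node(4,2) S=154.0700 payoff=0.0000 vs cont=3.8938 → 3.8938 [wait]  node(4,3) S=244.4943 payoff=0.0000 vs cont=0.0000 → 0.0000 [wait]  node(4,4) S=387.9891 payoff=0.0000 vs cont=0.0000 → 0.0000 [wait]  ⇒ S*(4)=61.1810
t_3: node(3,0) S=77.0712 payoff=36.0388 vs cont=36.0283 → 36.0388 [stop]  node(3,1) S=122.3046 payoff=0.0000 vs cont=12.5214 → 12.5214 [wait]  node(3,2) S=194.0857 payoff=0.0000 vs cont=1.9196 → 1.9196 [wait]  node(3,3) S=307.9954 payoff=0.0000 vs cont=0.0000 → 0.0000 [wait]  ⇒ S*(3)=77.0712
t_2: node(2,0) S=97.0884 payoff=16.0216 vs cont=23.8165 → 23.8165 [wait]  node(2,1) S=154.0700 payoff=0.0000 vs cont=7.1003 → 7.1003 [wait]  node(2,2) S=244.4943 payoff=0.0000 vs cont=0.9463 → 0.9463 [wait]  ⇒ S*(2)=-
t_1: node(1,0) S=122.3046 payoff=0.0000 vs cont=15.1718 → 15.1718 [wait]  node(1,1) S=194.0857 payoff=0.0000 vs cont=3.9576 → 3.9576 [wait]  ⇒ S*(1)=-
t_0: node(0,0) S=154.0700 payoff=0.0000 vs cont=9.3917 → 9.3917 [wait]  ⇒ S*(0)=-

price = 9.3917
boundary = - - - 77.0712 61.1810 77.0712
tree:
9.3917
15.1718 3.9576
23.8165 7.1003 0.9463
36.0388 12.5214 1.9196 0.0000
51.9290 21.5828 3.8938 0.0000 0.0000
64.5430 36.0388 7.8984 0.0000 0.0000 0.0000
74.5563 51.9290 16.0216 0.0000 0.0000 0.0000 0.0000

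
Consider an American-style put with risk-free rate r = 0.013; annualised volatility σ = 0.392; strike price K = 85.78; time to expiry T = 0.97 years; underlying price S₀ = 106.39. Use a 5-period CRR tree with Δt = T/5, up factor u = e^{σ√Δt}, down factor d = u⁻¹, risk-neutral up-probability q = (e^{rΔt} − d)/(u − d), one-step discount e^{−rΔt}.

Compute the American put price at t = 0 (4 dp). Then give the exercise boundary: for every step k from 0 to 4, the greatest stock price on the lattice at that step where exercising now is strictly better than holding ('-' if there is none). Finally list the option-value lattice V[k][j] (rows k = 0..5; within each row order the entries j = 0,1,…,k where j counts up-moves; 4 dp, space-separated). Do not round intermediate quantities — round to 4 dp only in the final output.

price = 6.0319
boundary = - - - - 53.3289
tree:
6.0319
9.7033 1.8274
15.1938 3.4193 0.0000
22.8863 6.3980 0.0000 0.0000
32.4511 11.9716 0.0000 0.0000 0.0000
40.9077 22.4007 0.0000 0.0000 0.0000 0.0000

params: Δt=0.19400 u=1.18846 d=0.84143 q=0.46422 e^(-rΔt)=0.99748
t_5 payoffs: 40.9077 22.4007 0.0000 0.0000 0.0000 0.0000
t_4: node(4,0) S=53.3289 payoff=32.4511 vs cont=32.2350 → 32.4511 [stop]  node(4,1) S=75.3237 payoff=10.4563 vs cont=11.9716 → 11.9716 [wait]  node(4,2) S=106.3900 payoff=0.0000 vs cont=0.0000 → 0.0000 [wait]  node(4,3) S=150.2691 payoff=0.0000 vs cont=0.0000 → 0.0000 [wait]  node(4,4) S=212.2456 payoff=0.0000 vs cont=0.0000 → 0.0000 [wait]  ⇒ S*(4)=53.3289
t_3: node(3,0) S=63.3793 payoff=22.4007 vs cont=22.8863 → 22.8863 [wait]  node(3,1) S=89.5192 payoff=0.0000 vs cont=6.3980 → 6.3980 [wait]  node(3,2) S=126.4402 payoff=0.0000 vs cont=0.0000 → 0.0000 [wait]  node(3,3) S=178.5888 payoff=0.0000 vs cont=0.0000 → 0.0000 [wait]  ⇒ S*(3)=-
t_2: node(2,0) S=75.3237 payoff=10.4563 vs cont=15.1938 → 15.1938 [wait]  node(2,1) S=106.3900 payoff=0.0000 vs cont=3.4193 → 3.4193 [wait]  node(2,2) S=150.2691 payoff=0.0000 vs cont=0.0000 → 0.0000 [wait]  ⇒ S*(2)=-
t_1: node(1,0) S=89.5192 payoff=0.0000 vs cont=9.7033 → 9.7033 [wait]  node(1,1) S=126.4402 payoff=0.0000 vs cont=1.8274 → 1.8274 [wait]  ⇒ S*(1)=-
t_0: node(0,0) S=106.3900 payoff=0.0000 vs cont=6.0319 → 6.0319 [wait]  ⇒ S*(0)=-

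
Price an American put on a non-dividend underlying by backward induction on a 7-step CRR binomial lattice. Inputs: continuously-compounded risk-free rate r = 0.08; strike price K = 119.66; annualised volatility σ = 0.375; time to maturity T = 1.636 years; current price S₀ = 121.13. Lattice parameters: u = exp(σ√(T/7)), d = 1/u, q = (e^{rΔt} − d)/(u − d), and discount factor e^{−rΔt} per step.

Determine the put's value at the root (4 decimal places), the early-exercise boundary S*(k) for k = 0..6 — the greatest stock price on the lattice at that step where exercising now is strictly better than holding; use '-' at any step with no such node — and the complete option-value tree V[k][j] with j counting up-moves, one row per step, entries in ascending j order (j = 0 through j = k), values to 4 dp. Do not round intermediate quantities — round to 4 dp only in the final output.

price = 16.4957
boundary = - - - 70.3156 84.2918 70.3156 84.2918
tree:
16.4957
24.6197 9.1971
35.5367 14.9030 3.9819
49.3444 23.4111 7.1708 1.0239
61.0032 35.3682 12.6363 2.1143 0.0000
70.7288 49.3444 21.6105 4.3657 0.0000 0.0000
78.8420 61.0032 35.3682 9.0147 0.0000 0.0000 0.0000
85.6099 70.7288 49.3444 18.6142 0.0000 0.0000 0.0000 0.0000

Δt=0.23371  u=1.19876  d=0.83419  q=0.50657  discount=0.98148
step 7 (expiry): payoffs max(K−S,0) = 85.6099 70.7288 49.3444 18.6142 0.0000 0.0000 0.0000 0.0000
step 6: (k=6,j=0): S=40.8180, (K−S)⁺=78.8420, hold=76.6254 ⇒ V=78.8420 exercise | (k=6,j=1): S=58.6568, (K−S)⁺=61.0032, hold=58.7866 ⇒ V=61.0032 exercise | (k=6,j=2): S=84.2918, (K−S)⁺=35.3682, hold=33.1517 ⇒ V=35.3682 exercise | (k=6,j=3): S=121.1300, (K−S)⁺=0.0000, hold=9.0147 ⇒ V=9.0147 continue | (k=6,j=4): S=174.0677, (K−S)⁺=0.0000, hold=0.0000 ⇒ V=0.0000 continue | (k=6,j=5): S=250.1409, (K−S)⁺=0.0000, hold=0.0000 ⇒ V=0.0000 continue | (k=6,j=6): S=359.4606, (K−S)⁺=0.0000, hold=0.0000 ⇒ V=0.0000 continue  boundary S*=84.2918
step 5: (k=5,j=0): S=48.9312, (K−S)⁺=70.7288, hold=68.5123 ⇒ V=70.7288 exercise | (k=5,j=1): S=70.3156, (K−S)⁺=49.3444, hold=47.1278 ⇒ V=49.3444 exercise | (k=5,j=2): S=101.0458, (K−S)⁺=18.6142, hold=21.6105 ⇒ V=21.6105 continue | (k=5,j=3): S=145.2061, (K−S)⁺=0.0000, hold=4.3657 ⇒ V=4.3657 continue | (k=5,j=4): S=208.6659, (K−S)⁺=0.0000, hold=0.0000 ⇒ V=0.0000 continue | (k=5,j=5): S=299.8596, (K−S)⁺=0.0000, hold=0.0000 ⇒ V=0.0000 continue  boundary S*=70.3156
step 4: (k=4,j=0): S=58.6568, (K−S)⁺=61.0032, hold=58.7866 ⇒ V=61.0032 exercise | (k=4,j=1): S=84.2918, (K−S)⁺=35.3682, hold=34.6414 ⇒ V=35.3682 exercise | (k=4,j=2): S=121.1300, (K−S)⁺=0.0000, hold=12.6363 ⇒ V=12.6363 continue | (k=4,j=3): S=174.0677, (K−S)⁺=0.0000, hold=2.1143 ⇒ V=2.1143 continue | (k=4,j=4): S=250.1409, (K−S)⁺=0.0000, hold=0.0000 ⇒ V=0.0000 continue  boundary S*=84.2918
step 3: (k=3,j=0): S=70.3156, (K−S)⁺=49.3444, hold=47.1278 ⇒ V=49.3444 exercise | (k=3,j=1): S=101.0458, (K−S)⁺=18.6142, hold=23.4111 ⇒ V=23.4111 continue | (k=3,j=2): S=145.2061, (K−S)⁺=0.0000, hold=7.1708 ⇒ V=7.1708 continue | (k=3,j=3): S=208.6659, (K−S)⁺=0.0000, hold=1.0239 ⇒ V=1.0239 continue  boundary S*=70.3156
step 2: (k=2,j=0): S=84.2918, (K−S)⁺=35.3682, hold=35.5367 ⇒ V=35.5367 continue | (k=2,j=1): S=121.1300, (K−S)⁺=0.0000, hold=14.9030 ⇒ V=14.9030 continue | (k=2,j=2): S=174.0677, (K−S)⁺=0.0000, hold=3.9819 ⇒ V=3.9819 continue  boundary S*=-
step 1: (k=1,j=0): S=101.0458, (K−S)⁺=18.6142, hold=24.6197 ⇒ V=24.6197 continue | (k=1,j=1): S=145.2061, (K−S)⁺=0.0000, hold=9.1971 ⇒ V=9.1971 continue  boundary S*=-
step 0: (k=0,j=0): S=121.1300, (K−S)⁺=0.0000, hold=16.4957 ⇒ V=16.4957 continue  boundary S*=-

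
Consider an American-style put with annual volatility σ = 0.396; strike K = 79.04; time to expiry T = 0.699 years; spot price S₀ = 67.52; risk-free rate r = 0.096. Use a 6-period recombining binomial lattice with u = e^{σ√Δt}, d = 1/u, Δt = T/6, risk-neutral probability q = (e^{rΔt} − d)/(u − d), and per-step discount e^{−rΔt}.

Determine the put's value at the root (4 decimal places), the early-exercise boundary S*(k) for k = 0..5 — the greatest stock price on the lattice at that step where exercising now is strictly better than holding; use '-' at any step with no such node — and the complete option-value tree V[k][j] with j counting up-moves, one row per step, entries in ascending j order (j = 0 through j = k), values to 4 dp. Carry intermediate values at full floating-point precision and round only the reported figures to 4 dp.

price = 14.2191
boundary = - - 51.5266 58.9837 51.5266 58.9837
tree:
14.2191
20.1843 8.7507
27.5134 13.5257 4.3151
34.0278 20.0563 7.4938 1.3288
39.7185 27.5134 12.5788 2.7298 0.0000
44.6898 34.0278 20.0563 5.6078 0.0000 0.0000
49.0326 39.7185 27.5134 11.5200 0.0000 0.0000 0.0000

Δt=0.11650  u=1.14472  d=0.87357  q=0.50774  discount=0.98888
step 6 (expiry): payoffs max(K−S,0) = 49.0326 39.7185 27.5134 11.5200 0.0000 0.0000 0.0000
step 5: (k=5,j=0): S=34.3502, (K−S)⁺=44.6898, hold=43.8107 ⇒ V=44.6898 exercise | (k=5,j=1): S=45.0122, (K−S)⁺=34.0278, hold=33.1487 ⇒ V=34.0278 exercise | (k=5,j=2): S=58.9837, (K−S)⁺=20.0563, hold=19.1773 ⇒ V=20.0563 exercise | (k=5,j=3): S=77.2917, (K−S)⁺=1.7483, hold=5.6078 ⇒ V=5.6078 continue | (k=5,j=4): S=101.2825, (K−S)⁺=0.0000, hold=0.0000 ⇒ V=0.0000 continue | (k=5,j=5): S=132.7197, (K−S)⁺=0.0000, hold=0.0000 ⇒ V=0.0000 continue  boundary S*=58.9837
step 4: (k=4,j=0): S=39.3215, (K−S)⁺=39.7185, hold=38.8394 ⇒ V=39.7185 exercise | (k=4,j=1): S=51.5266, (K−S)⁺=27.5134, hold=26.6344 ⇒ V=27.5134 exercise | (k=4,j=2): S=67.5200, (K−S)⁺=11.5200, hold=12.5788 ⇒ V=12.5788 continue | (k=4,j=3): S=88.4777, (K−S)⁺=0.0000, hold=2.7298 ⇒ V=2.7298 continue | (k=4,j=4): S=115.9404, (K−S)⁺=0.0000, hold=0.0000 ⇒ V=0.0000 continue  boundary S*=51.5266
step 3: (k=3,j=0): S=45.0122, (K−S)⁺=34.0278, hold=33.1487 ⇒ V=34.0278 exercise | (k=3,j=1): S=58.9837, (K−S)⁺=20.0563, hold=19.7089 ⇒ V=20.0563 exercise | (k=3,j=2): S=77.2917, (K−S)⁺=1.7483, hold=7.4938 ⇒ V=7.4938 continue | (k=3,j=3): S=101.2825, (K−S)⁺=0.0000, hold=1.3288 ⇒ V=1.3288 continue  boundary S*=58.9837
step 2: (k=2,j=0): S=51.5266, (K−S)⁺=27.5134, hold=26.6344 ⇒ V=27.5134 exercise | (k=2,j=1): S=67.5200, (K−S)⁺=11.5200, hold=13.5257 ⇒ V=13.5257 continue | (k=2,j=2): S=88.4777, (K−S)⁺=0.0000, hold=4.3151 ⇒ V=4.3151 continue  boundary S*=51.5266
step 1: (k=1,j=0): S=58.9837, (K−S)⁺=20.0563, hold=20.1843 ⇒ V=20.1843 continue | (k=1,j=1): S=77.2917, (K−S)⁺=1.7483, hold=8.7507 ⇒ V=8.7507 continue  boundary S*=-
step 0: (k=0,j=0): S=67.5200, (K−S)⁺=11.5200, hold=14.2191 ⇒ V=14.2191 continue  boundary S*=-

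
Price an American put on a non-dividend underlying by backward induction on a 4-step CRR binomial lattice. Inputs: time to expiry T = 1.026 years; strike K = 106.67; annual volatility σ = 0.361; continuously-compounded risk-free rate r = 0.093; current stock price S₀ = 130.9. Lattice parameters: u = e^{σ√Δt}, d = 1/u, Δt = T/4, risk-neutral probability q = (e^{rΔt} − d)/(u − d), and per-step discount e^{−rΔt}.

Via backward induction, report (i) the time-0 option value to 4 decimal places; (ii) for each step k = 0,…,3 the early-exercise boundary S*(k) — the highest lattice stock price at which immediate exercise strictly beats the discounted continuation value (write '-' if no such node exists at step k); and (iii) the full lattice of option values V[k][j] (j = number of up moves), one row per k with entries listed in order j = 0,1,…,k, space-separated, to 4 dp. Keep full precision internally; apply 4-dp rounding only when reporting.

params: Δt=0.25650 u=1.20061 d=0.83291 q=0.52007 e^(-rΔt)=0.97643
t_4 payoffs: 43.6717 15.8599 0.0000 0.0000 0.0000
t_3: node(3,0) S=75.6365 payoff=31.0335 vs cont=28.5190 → 31.0335 [stop]  node(3,1) S=109.0277 payoff=0.0000 vs cont=7.4322 → 7.4322 [wait]  node(3,2) S=157.1601 payoff=0.0000 vs cont=0.0000 → 0.0000 [wait]  node(3,3) S=226.5415 payoff=0.0000 vs cont=0.0000 → 0.0000 [wait]  ⇒ S*(3)=75.6365
t_2: node(2,0) S=90.8101 payoff=15.8599 vs cont=18.3169 → 18.3169 [wait]  node(2,1) S=130.9000 payoff=0.0000 vs cont=3.4828 → 3.4828 [wait]  node(2,2) S=188.6883 payoff=0.0000 vs cont=0.0000 → 0.0000 [wait]  ⇒ S*(2)=-
t_1: node(1,0) S=109.0277 payoff=0.0000 vs cont=10.3522 → 10.3522 [wait]  node(1,1) S=157.1601 payoff=0.0000 vs cont=1.6321 → 1.6321 [wait]  ⇒ S*(1)=-
t_0: node(0,0) S=130.9000 payoff=0.0000 vs cont=5.6800 → 5.6800 [wait]  ⇒ S*(0)=-

price = 5.6800
boundary = - - - 75.6365
tree:
5.6800
10.3522 1.6321
18.3169 3.4828 0.0000
31.0335 7.4322 0.0000 0.0000
43.6717 15.8599 0.0000 0.0000 0.0000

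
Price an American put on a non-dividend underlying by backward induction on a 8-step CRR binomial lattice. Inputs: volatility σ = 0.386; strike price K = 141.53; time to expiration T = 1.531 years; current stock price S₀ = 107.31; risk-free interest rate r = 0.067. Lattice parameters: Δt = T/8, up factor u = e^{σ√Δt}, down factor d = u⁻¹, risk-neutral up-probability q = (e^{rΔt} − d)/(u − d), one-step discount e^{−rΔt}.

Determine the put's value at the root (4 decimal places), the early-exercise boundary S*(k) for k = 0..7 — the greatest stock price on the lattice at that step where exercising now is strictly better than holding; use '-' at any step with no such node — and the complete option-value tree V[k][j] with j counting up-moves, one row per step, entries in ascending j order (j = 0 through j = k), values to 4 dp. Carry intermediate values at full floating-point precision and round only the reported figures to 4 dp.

params: Δt=0.19137 u=1.18396 d=0.84463 q=0.49591 e^(-rΔt)=0.98726
t_8 payoffs: 113.7357 102.5693 86.9167 64.9758 34.2200 0.0000 0.0000 0.0000 0.0000
t_7: node(7,0) S=32.9073 payoff=108.6227 vs cont=106.8196 → 108.6227 [stop]  node(7,1) S=46.1278 payoff=95.4022 vs cont=93.5991 → 95.4022 [stop]  node(7,2) S=64.6597 payoff=76.8703 vs cont=75.0672 → 76.8703 [stop]  node(7,3) S=90.6368 payoff=50.8932 vs cont=49.0900 → 50.8932 [stop]  node(7,4) S=127.0503 payoff=14.4797 vs cont=17.0300 → 17.0300 [wait]  node(7,5) S=178.0929 payoff=0.0000 vs cont=0.0000 → 0.0000 [wait]  node(7,6) S=249.6420 payoff=0.0000 vs cont=0.0000 → 0.0000 [wait]  node(7,7) S=349.9360 payoff=0.0000 vs cont=0.0000 → 0.0000 [wait]  ⇒ S*(7)=90.6368
t_6: node(6,0) S=38.9607 payoff=102.5693 vs cont=100.7661 → 102.5693 [stop]  node(6,1) S=54.6133 payoff=86.9167 vs cont=85.1136 → 86.9167 [stop]  node(6,2) S=76.5542 payoff=64.9758 vs cont=63.1726 → 64.9758 [stop]  node(6,3) S=107.3100 payoff=34.2200 vs cont=33.6655 → 34.2200 [stop]  node(6,4) S=150.4219 payoff=0.0000 vs cont=8.4752 → 8.4752 [wait]  node(6,5) S=210.8542 payoff=0.0000 vs cont=0.0000 → 0.0000 [wait]  node(6,6) S=295.5651 payoff=0.0000 vs cont=0.0000 → 0.0000 [wait]  ⇒ S*(6)=107.3100
t_5: node(5,0) S=46.1278 payoff=95.4022 vs cont=93.5991 → 95.4022 [stop]  node(5,1) S=64.6597 payoff=76.8703 vs cont=75.0672 → 76.8703 [stop]  node(5,2) S=90.6368 payoff=50.8932 vs cont=49.0900 → 50.8932 [stop]  node(5,3) S=127.0503 payoff=14.4797 vs cont=21.1795 → 21.1795 [wait]  node(5,4) S=178.0929 payoff=0.0000 vs cont=4.2178 → 4.2178 [wait]  node(5,5) S=249.6420 payoff=0.0000 vs cont=0.0000 → 0.0000 [wait]  ⇒ S*(5)=90.6368
t_4: node(4,0) S=54.6133 payoff=86.9167 vs cont=85.1136 → 86.9167 [stop]  node(4,1) S=76.5542 payoff=64.9758 vs cont=63.1726 → 64.9758 [stop]  node(4,2) S=107.3100 payoff=34.2200 vs cont=35.6971 → 35.6971 [wait]  node(4,3) S=150.4219 payoff=0.0000 vs cont=12.6053 → 12.6053 [wait]  node(4,4) S=210.8542 payoff=0.0000 vs cont=2.0990 → 2.0990 [wait]  ⇒ S*(4)=76.5542
t_3: node(3,0) S=64.6597 payoff=76.8703 vs cont=75.0672 → 76.8703 [stop]  node(3,1) S=90.6368 payoff=50.8932 vs cont=49.8132 → 50.8932 [stop]  node(3,2) S=127.0503 payoff=14.4797 vs cont=23.9366 → 23.9366 [wait]  node(3,3) S=178.0929 payoff=0.0000 vs cont=7.3009 → 7.3009 [wait]  ⇒ S*(3)=90.6368
t_2: node(2,0) S=76.5542 payoff=64.9758 vs cont=63.1726 → 64.9758 [stop]  node(2,1) S=107.3100 payoff=34.2200 vs cont=37.0469 → 37.0469 [wait]  node(2,2) S=150.4219 payoff=0.0000 vs cont=15.4868 → 15.4868 [wait]  ⇒ S*(2)=76.5542
t_1: node(1,0) S=90.6368 payoff=50.8932 vs cont=50.4741 → 50.8932 [stop]  node(1,1) S=127.0503 payoff=14.4797 vs cont=26.0192 → 26.0192 [wait]  ⇒ S*(1)=90.6368
t_0: node(0,0) S=107.3100 payoff=34.2200 vs cont=38.0666 → 38.0666 [wait]  ⇒ S*(0)=-

price = 38.0666
boundary = - 90.6368 76.5542 90.6368 76.5542 90.6368 107.3100 90.6368
tree:
38.0666
50.8932 26.0192
64.9758 37.0469 15.4868
76.8703 50.8932 23.9366 7.3009
86.9167 64.9758 35.6971 12.6053 2.0990
95.4022 76.8703 50.8932 21.1795 4.2178 0.0000
102.5693 86.9167 64.9758 34.2200 8.4752 0.0000 0.0000
108.6227 95.4022 76.8703 50.8932 17.0300 0.0000 0.0000 0.0000
113.7357 102.5693 86.9167 64.9758 34.2200 0.0000 0.0000 0.0000 0.0000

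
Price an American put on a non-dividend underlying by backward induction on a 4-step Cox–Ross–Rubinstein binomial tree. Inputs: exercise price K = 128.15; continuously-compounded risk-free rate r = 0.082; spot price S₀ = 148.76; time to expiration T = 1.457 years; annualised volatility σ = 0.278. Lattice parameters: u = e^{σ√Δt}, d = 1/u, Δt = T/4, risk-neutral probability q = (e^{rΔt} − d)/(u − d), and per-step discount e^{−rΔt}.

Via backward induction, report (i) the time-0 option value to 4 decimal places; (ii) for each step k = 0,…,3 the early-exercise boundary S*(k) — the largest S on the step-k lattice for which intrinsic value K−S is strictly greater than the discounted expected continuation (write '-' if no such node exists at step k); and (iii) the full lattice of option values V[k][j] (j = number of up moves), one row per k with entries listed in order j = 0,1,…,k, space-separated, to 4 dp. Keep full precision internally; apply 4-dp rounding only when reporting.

price = 6.1607
boundary = - - - 89.9262
tree:
6.1607
11.8150 1.8393
21.8513 4.1933 0.0000
38.2238 9.5602 0.0000 0.0000
52.1140 21.7962 0.0000 0.0000 0.0000

params: Δt=0.36425 u=1.18268 d=0.84554 q=0.54808 e^(-rΔt)=0.97057
t_4 payoffs: 52.1140 21.7962 0.0000 0.0000 0.0000
t_3: node(3,0) S=89.9262 payoff=38.2238 vs cont=34.4528 → 38.2238 [stop]  node(3,1) S=125.7823 payoff=2.3677 vs cont=9.5602 → 9.5602 [wait]  node(3,2) S=175.9352 payoff=0.0000 vs cont=0.0000 → 0.0000 [wait]  node(3,3) S=246.0856 payoff=0.0000 vs cont=0.0000 → 0.0000 [wait]  ⇒ S*(3)=89.9262
t_2: node(2,0) S=106.3538 payoff=21.7962 vs cont=21.8513 → 21.8513 [wait]  node(2,1) S=148.7600 payoff=0.0000 vs cont=4.1933 → 4.1933 [wait]  node(2,2) S=208.0748 payoff=0.0000 vs cont=0.0000 → 0.0000 [wait]  ⇒ S*(2)=-
t_1: node(1,0) S=125.7823 payoff=2.3677 vs cont=11.8150 → 11.8150 [wait]  node(1,1) S=175.9352 payoff=0.0000 vs cont=1.8393 → 1.8393 [wait]  ⇒ S*(1)=-
t_0: node(0,0) S=148.7600 payoff=0.0000 vs cont=6.1607 → 6.1607 [wait]  ⇒ S*(0)=-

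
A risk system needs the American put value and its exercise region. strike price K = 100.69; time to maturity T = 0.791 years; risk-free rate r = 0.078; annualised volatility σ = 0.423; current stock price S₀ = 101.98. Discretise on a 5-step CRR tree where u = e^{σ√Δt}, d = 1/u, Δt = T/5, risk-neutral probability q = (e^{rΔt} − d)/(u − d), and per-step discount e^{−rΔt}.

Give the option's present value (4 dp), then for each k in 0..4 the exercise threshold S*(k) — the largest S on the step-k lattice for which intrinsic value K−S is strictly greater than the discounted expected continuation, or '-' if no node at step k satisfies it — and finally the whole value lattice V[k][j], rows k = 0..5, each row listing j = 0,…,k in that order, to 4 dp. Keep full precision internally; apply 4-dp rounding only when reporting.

price = 12.5198
boundary = - - - 61.5617 72.8415
tree:
12.5198
19.1108 6.1035
28.0467 10.4654 1.8023
39.1283 17.4343 3.6116 0.0000
48.6614 27.8485 7.2371 0.0000 0.0000
56.7182 39.1283 14.5020 0.0000 0.0000 0.0000

Δt=0.15820, u=1.18323, d=0.84515, q=0.49476, disc=e^(-rΔt)=0.98774
k=5 terminal: V=max(K-S,0) → 56.7182 39.1283 14.5020 0.0000 0.0000 0.0000
k=4: j=0 S=52.0286 intr=48.6614 cont=47.4265 V=48.6614[EX]; j=1 S=72.8415 intr=27.8485 cont=26.6137 V=27.8485[EX]; j=2 S=101.9800 intr=0.0000 cont=7.2371 V=7.2371[hold]; j=3 S=142.7747 intr=0.0000 cont=0.0000 V=0.0000[hold]; j=4 S=199.8883 intr=0.0000 cont=0.0000 V=0.0000[hold]  S*(4)=72.8415
k=3: j=0 S=61.5617 intr=39.1283 cont=37.8935 V=39.1283[EX]; j=1 S=86.1880 intr=14.5020 cont=17.4343 V=17.4343[hold]; j=2 S=120.6655 intr=0.0000 cont=3.6116 V=3.6116[hold]; j=3 S=168.9349 intr=0.0000 cont=0.0000 V=0.0000[hold]  S*(3)=61.5617
k=2: j=0 S=72.8415 intr=27.8485 cont=28.0467 V=28.0467[hold]; j=1 S=101.9800 intr=0.0000 cont=10.4654 V=10.4654[hold]; j=2 S=142.7747 intr=0.0000 cont=1.8023 V=1.8023[hold]  S*(2)=-
k=1: j=0 S=86.1880 intr=14.5020 cont=19.1108 V=19.1108[hold]; j=1 S=120.6655 intr=0.0000 cont=6.1035 V=6.1035[hold]  S*(1)=-
k=0: j=0 S=101.9800 intr=0.0000 cont=12.5198 V=12.5198[hold]  S*(0)=-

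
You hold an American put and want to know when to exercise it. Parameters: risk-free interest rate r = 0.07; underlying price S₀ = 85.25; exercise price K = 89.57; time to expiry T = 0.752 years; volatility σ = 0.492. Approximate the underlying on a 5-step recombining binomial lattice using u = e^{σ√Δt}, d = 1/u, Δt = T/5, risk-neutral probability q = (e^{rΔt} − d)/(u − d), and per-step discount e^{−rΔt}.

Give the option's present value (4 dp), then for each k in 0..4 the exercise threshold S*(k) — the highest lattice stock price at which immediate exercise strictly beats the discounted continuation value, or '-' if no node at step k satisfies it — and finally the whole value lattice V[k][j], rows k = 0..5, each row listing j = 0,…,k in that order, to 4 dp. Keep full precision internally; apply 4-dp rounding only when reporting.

Δt=0.15040  u=1.21022  d=0.82629  q=0.48001  discount=0.98953
step 5 (expiry): payoffs max(K−S,0) = 56.7327 41.4752 19.1284 0.0000 0.0000 0.0000
step 4: (k=4,j=0): S=39.7404, (K−S)⁺=49.8296, hold=48.8915 ⇒ V=49.8296 exercise | (k=4,j=1): S=58.2054, (K−S)⁺=31.3646, hold=30.4265 ⇒ V=31.3646 exercise | (k=4,j=2): S=85.2500, (K−S)⁺=4.3200, hold=9.8424 ⇒ V=9.8424 continue | (k=4,j=3): S=124.8605, (K−S)⁺=0.0000, hold=0.0000 ⇒ V=0.0000 continue | (k=4,j=4): S=182.8757, (K−S)⁺=0.0000, hold=0.0000 ⇒ V=0.0000 continue  boundary S*=58.2054
step 3: (k=3,j=0): S=48.0948, (K−S)⁺=41.4752, hold=40.5372 ⇒ V=41.4752 exercise | (k=3,j=1): S=70.4416, (K−S)⁺=19.1284, hold=20.8135 ⇒ V=20.8135 continue | (k=3,j=2): S=103.1715, (K−S)⁺=0.0000, hold=5.0644 ⇒ V=5.0644 continue | (k=3,j=3): S=151.1091, (K−S)⁺=0.0000, hold=0.0000 ⇒ V=0.0000 continue  boundary S*=48.0948
step 2: (k=2,j=0): S=58.2054, (K−S)⁺=31.3646, hold=31.2269 ⇒ V=31.3646 exercise | (k=2,j=1): S=85.2500, (K−S)⁺=4.3200, hold=13.1149 ⇒ V=13.1149 continue | (k=2,j=2): S=124.8605, (K−S)⁺=0.0000, hold=2.6058 ⇒ V=2.6058 continue  boundary S*=58.2054
step 1: (k=1,j=0): S=70.4416, (K−S)⁺=19.1284, hold=22.3678 ⇒ V=22.3678 continue | (k=1,j=1): S=103.1715, (K−S)⁺=0.0000, hold=7.9860 ⇒ V=7.9860 continue  boundary S*=-
step 0: (k=0,j=0): S=85.2500, (K−S)⁺=4.3200, hold=15.3024 ⇒ V=15.3024 continue  boundary S*=-

price = 15.3024
boundary = - - 58.2054 48.0948 58.2054
tree:
15.3024
22.3678 7.9860
31.3646 13.1149 2.6058
41.4752 20.8135 5.0644 0.0000
49.8296 31.3646 9.8424 0.0000 0.0000
56.7327 41.4752 19.1284 0.0000 0.0000 0.0000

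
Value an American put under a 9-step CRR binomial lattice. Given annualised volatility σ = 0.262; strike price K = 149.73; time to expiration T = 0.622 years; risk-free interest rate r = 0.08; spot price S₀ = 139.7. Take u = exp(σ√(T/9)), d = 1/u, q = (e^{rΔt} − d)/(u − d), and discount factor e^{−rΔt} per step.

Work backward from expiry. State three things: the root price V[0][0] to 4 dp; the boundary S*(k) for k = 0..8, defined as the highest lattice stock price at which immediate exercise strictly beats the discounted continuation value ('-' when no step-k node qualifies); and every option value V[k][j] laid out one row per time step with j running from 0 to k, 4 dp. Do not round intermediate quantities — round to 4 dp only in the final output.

Δt=0.06911  u=1.07130  d=0.93344  q=0.52300  discount=0.99449
step 9 (expiry): payoffs max(K−S,0) = 74.5712 63.4708 50.7308 36.1093 19.3282 0.0687 0.0000 0.0000 0.0000 0.0000
step 8: (k=8,j=0): S=80.5179, (K−S)⁺=69.2121, hold=68.3865 ⇒ V=69.2121 exercise | (k=8,j=1): S=92.4099, (K−S)⁺=57.3201, hold=56.4945 ⇒ V=57.3201 exercise | (k=8,j=2): S=106.0583, (K−S)⁺=43.6717, hold=42.8462 ⇒ V=43.6717 exercise | (k=8,j=3): S=121.7224, (K−S)⁺=28.0076, hold=27.1821 ⇒ V=28.0076 exercise | (k=8,j=4): S=139.7000, (K−S)⁺=10.0300, hold=9.2044 ⇒ V=10.0300 exercise | (k=8,j=5): S=160.3328, (K−S)⁺=0.0000, hold=0.0326 ⇒ V=0.0326 continue | (k=8,j=6): S=184.0129, (K−S)⁺=0.0000, hold=0.0000 ⇒ V=0.0000 continue | (k=8,j=7): S=211.1904, (K−S)⁺=0.0000, hold=0.0000 ⇒ V=0.0000 continue | (k=8,j=8): S=242.3819, (K−S)⁺=0.0000, hold=0.0000 ⇒ V=0.0000 continue  boundary S*=139.7000
step 7: (k=7,j=0): S=86.2592, (K−S)⁺=63.4708, hold=62.6452 ⇒ V=63.4708 exercise | (k=7,j=1): S=98.9992, (K−S)⁺=50.7308, hold=49.9053 ⇒ V=50.7308 exercise | (k=7,j=2): S=113.6207, (K−S)⁺=36.1093, hold=35.2837 ⇒ V=36.1093 exercise | (k=7,j=3): S=130.4018, (K−S)⁺=19.3282, hold=18.5027 ⇒ V=19.3282 exercise | (k=7,j=4): S=149.6613, (K−S)⁺=0.0687, hold=4.7749 ⇒ V=4.7749 continue | (k=7,j=5): S=171.7653, (K−S)⁺=0.0000, hold=0.0155 ⇒ V=0.0155 continue | (k=7,j=6): S=197.1339, (K−S)⁺=0.0000, hold=0.0000 ⇒ V=0.0000 continue | (k=7,j=7): S=226.2493, (K−S)⁺=0.0000, hold=0.0000 ⇒ V=0.0000 continue  boundary S*=130.4018
step 6: (k=6,j=0): S=92.4099, (K−S)⁺=57.3201, hold=56.4945 ⇒ V=57.3201 exercise | (k=6,j=1): S=106.0583, (K−S)⁺=43.6717, hold=42.8462 ⇒ V=43.6717 exercise | (k=6,j=2): S=121.7224, (K−S)⁺=28.0076, hold=27.1821 ⇒ V=28.0076 exercise | (k=6,j=3): S=139.7000, (K−S)⁺=10.0300, hold=11.6522 ⇒ V=11.6522 continue | (k=6,j=4): S=160.3328, (K−S)⁺=0.0000, hold=2.2731 ⇒ V=2.2731 continue | (k=6,j=5): S=184.0129, (K−S)⁺=0.0000, hold=0.0073 ⇒ V=0.0073 continue | (k=6,j=6): S=211.1904, (K−S)⁺=0.0000, hold=0.0000 ⇒ V=0.0000 continue  boundary S*=121.7224
step 5: (k=5,j=0): S=98.9992, (K−S)⁺=50.7308, hold=49.9053 ⇒ V=50.7308 exercise | (k=5,j=1): S=113.6207, (K−S)⁺=36.1093, hold=35.2837 ⇒ V=36.1093 exercise | (k=5,j=2): S=130.4018, (K−S)⁺=19.3282, hold=19.3464 ⇒ V=19.3464 continue | (k=5,j=3): S=149.6613, (K−S)⁺=0.0687, hold=6.7097 ⇒ V=6.7097 continue | (k=5,j=4): S=171.7653, (K−S)⁺=0.0000, hold=1.0821 ⇒ V=1.0821 continue | (k=5,j=5): S=197.1339, (K−S)⁺=0.0000, hold=0.0035 ⇒ V=0.0035 continue  boundary S*=113.6207
step 4: (k=4,j=0): S=106.0583, (K−S)⁺=43.6717, hold=42.8462 ⇒ V=43.6717 exercise | (k=4,j=1): S=121.7224, (K−S)⁺=28.0076, hold=27.1915 ⇒ V=28.0076 exercise | (k=4,j=2): S=139.7000, (K−S)⁺=10.0300, hold=12.6671 ⇒ V=12.6671 continue | (k=4,j=3): S=160.3328, (K−S)⁺=0.0000, hold=3.7457 ⇒ V=3.7457 continue | (k=4,j=4): S=184.0129, (K−S)⁺=0.0000, hold=0.5151 ⇒ V=0.5151 continue  boundary S*=121.7224
step 3: (k=3,j=0): S=113.6207, (K−S)⁺=36.1093, hold=35.2837 ⇒ V=36.1093 exercise | (k=3,j=1): S=130.4018, (K−S)⁺=19.3282, hold=19.8743 ⇒ V=19.8743 continue | (k=3,j=2): S=149.6613, (K−S)⁺=0.0687, hold=7.9571 ⇒ V=7.9571 continue | (k=3,j=3): S=171.7653, (K−S)⁺=0.0000, hold=2.0448 ⇒ V=2.0448 continue  boundary S*=113.6207
step 2: (k=2,j=0): S=121.7224, (K−S)⁺=28.0076, hold=27.4661 ⇒ V=28.0076 exercise | (k=2,j=1): S=139.7000, (K−S)⁺=10.0300, hold=13.5664 ⇒ V=13.5664 continue | (k=2,j=2): S=160.3328, (K−S)⁺=0.0000, hold=4.8381 ⇒ V=4.8381 continue  boundary S*=121.7224
step 1: (k=1,j=0): S=130.4018, (K−S)⁺=19.3282, hold=20.3420 ⇒ V=20.3420 continue | (k=1,j=1): S=149.6613, (K−S)⁺=0.0687, hold=8.9518 ⇒ V=8.9518 continue  boundary S*=-
step 0: (k=0,j=0): S=139.7000, (K−S)⁺=10.0300, hold=14.3056 ⇒ V=14.3056 continue  boundary S*=-

price = 14.3056
boundary = - - 121.7224 113.6207 121.7224 113.6207 121.7224 130.4018 139.7000
tree:
14.3056
20.3420 8.9518
28.0076 13.5664 4.8381
36.1093 19.8743 7.9571 2.0448
43.6717 28.0076 12.6671 3.7457 0.5151
50.7308 36.1093 19.3464 6.7097 1.0821 0.0035
57.3201 43.6717 28.0076 11.6522 2.2731 0.0073 0.0000
63.4708 50.7308 36.1093 19.3282 4.7749 0.0155 0.0000 0.0000
69.2121 57.3201 43.6717 28.0076 10.0300 0.0326 0.0000 0.0000 0.0000
74.5712 63.4708 50.7308 36.1093 19.3282 0.0687 0.0000 0.0000 0.0000 0.0000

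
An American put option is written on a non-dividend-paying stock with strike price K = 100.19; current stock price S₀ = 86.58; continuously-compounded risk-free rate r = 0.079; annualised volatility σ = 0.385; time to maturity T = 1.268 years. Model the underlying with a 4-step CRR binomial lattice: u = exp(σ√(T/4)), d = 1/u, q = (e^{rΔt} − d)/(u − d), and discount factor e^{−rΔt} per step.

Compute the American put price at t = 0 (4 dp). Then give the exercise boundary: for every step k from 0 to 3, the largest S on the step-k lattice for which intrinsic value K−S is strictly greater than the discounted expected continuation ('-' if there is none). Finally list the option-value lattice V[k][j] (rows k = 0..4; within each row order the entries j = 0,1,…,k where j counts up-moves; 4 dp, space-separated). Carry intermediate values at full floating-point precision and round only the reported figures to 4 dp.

params: Δt=0.31700 u=1.24205 d=0.80512 q=0.50406 e^(-rΔt)=0.97527
t_4 payoffs: 63.8105 44.0675 13.6100 0.0000 0.0000
t_3: node(3,0) S=45.1853 payoff=55.0047 vs cont=52.5268 → 55.0047 [stop]  node(3,1) S=69.7072 payoff=30.4828 vs cont=28.0049 → 30.4828 [stop]  node(3,2) S=107.5369 payoff=0.0000 vs cont=6.5828 → 6.5828 [wait]  node(3,3) S=165.8968 payoff=0.0000 vs cont=0.0000 → 0.0000 [wait]  ⇒ S*(3)=69.7072
t_2: node(2,0) S=56.1225 payoff=44.0675 vs cont=41.5896 → 44.0675 [stop]  node(2,1) S=86.5800 payoff=13.6100 vs cont=17.9799 → 17.9799 [wait]  node(2,2) S=133.5666 payoff=0.0000 vs cont=3.1840 → 3.1840 [wait]  ⇒ S*(2)=56.1225
t_1: node(1,0) S=69.7072 payoff=30.4828 vs cont=30.1531 → 30.4828 [stop]  node(1,1) S=107.5369 payoff=0.0000 vs cont=10.2616 → 10.2616 [wait]  ⇒ S*(1)=69.7072
t_0: node(0,0) S=86.5800 payoff=13.6100 vs cont=19.7883 → 19.7883 [wait]  ⇒ S*(0)=-

price = 19.7883
boundary = - 69.7072 56.1225 69.7072
tree:
19.7883
30.4828 10.2616
44.0675 17.9799 3.1840
55.0047 30.4828 6.5828 0.0000
63.8105 44.0675 13.6100 0.0000 0.0000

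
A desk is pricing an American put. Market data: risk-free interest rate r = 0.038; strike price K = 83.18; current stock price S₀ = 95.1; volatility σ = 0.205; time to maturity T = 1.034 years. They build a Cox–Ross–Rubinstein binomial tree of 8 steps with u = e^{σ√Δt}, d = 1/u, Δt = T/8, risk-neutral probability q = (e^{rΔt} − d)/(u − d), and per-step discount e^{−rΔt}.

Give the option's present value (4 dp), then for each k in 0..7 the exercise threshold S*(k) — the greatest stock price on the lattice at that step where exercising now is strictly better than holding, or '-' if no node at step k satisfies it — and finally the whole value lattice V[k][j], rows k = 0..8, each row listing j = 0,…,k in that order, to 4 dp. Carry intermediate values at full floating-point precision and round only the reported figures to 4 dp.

params: Δt=0.12925 u=1.07648 d=0.92895 q=0.51496 e^(-rΔt)=0.99510
t_8 payoffs: 30.4425 22.0668 12.3610 1.1136 0.0000 0.0000 0.0000 0.0000 0.0000
t_7: node(7,0) S=56.7711 payoff=26.4089 vs cont=26.0014 → 26.4089 [stop]  node(7,1) S=65.7873 payoff=17.3927 vs cont=16.9851 → 17.3927 [stop]  node(7,2) S=76.2356 payoff=6.9444 vs cont=6.5369 → 6.9444 [stop]  node(7,3) S=88.3432 payoff=0.0000 vs cont=0.5375 → 0.5375 [wait]  node(7,4) S=102.3736 payoff=0.0000 vs cont=0.0000 → 0.0000 [wait]  node(7,5) S=118.6324 payoff=0.0000 vs cont=0.0000 → 0.0000 [wait]  node(7,6) S=137.4734 payoff=0.0000 vs cont=0.0000 → 0.0000 [wait]  node(7,7) S=159.3066 payoff=0.0000 vs cont=0.0000 → 0.0000 [wait]  ⇒ S*(7)=76.2356
t_6: node(6,0) S=61.1132 payoff=22.0668 vs cont=21.6593 → 22.0668 [stop]  node(6,1) S=70.8190 payoff=12.3610 vs cont=11.9534 → 12.3610 [stop]  node(6,2) S=82.0664 payoff=1.1136 vs cont=3.6273 → 3.6273 [wait]  node(6,3) S=95.1000 payoff=0.0000 vs cont=0.2594 → 0.2594 [wait]  node(6,4) S=110.2036 payoff=0.0000 vs cont=0.0000 → 0.0000 [wait]  node(6,5) S=127.7059 payoff=0.0000 vs cont=0.0000 → 0.0000 [wait]  node(6,6) S=147.9879 payoff=0.0000 vs cont=0.0000 → 0.0000 [wait]  ⇒ S*(6)=70.8190
t_5: node(5,0) S=65.7873 payoff=17.3927 vs cont=16.9851 → 17.3927 [stop]  node(5,1) S=76.2356 payoff=6.9444 vs cont=7.8250 → 7.8250 [wait]  node(5,2) S=88.3432 payoff=0.0000 vs cont=1.8837 → 1.8837 [wait]  node(5,3) S=102.3736 payoff=0.0000 vs cont=0.1252 → 0.1252 [wait]  node(5,4) S=118.6324 payoff=0.0000 vs cont=0.0000 → 0.0000 [wait]  node(5,5) S=137.4734 payoff=0.0000 vs cont=0.0000 → 0.0000 [wait]  ⇒ S*(5)=65.7873
t_4: node(4,0) S=70.8190 payoff=12.3610 vs cont=12.4046 → 12.4046 [wait]  node(4,1) S=82.0664 payoff=1.1136 vs cont=4.7421 → 4.7421 [wait]  node(4,2) S=95.1000 payoff=0.0000 vs cont=0.9734 → 0.9734 [wait]  node(4,3) S=110.2036 payoff=0.0000 vs cont=0.0604 → 0.0604 [wait]  node(4,4) S=127.7059 payoff=0.0000 vs cont=0.0000 → 0.0000 [wait]  ⇒ S*(4)=-
t_3: node(3,0) S=76.2356 payoff=6.9444 vs cont=8.4174 → 8.4174 [wait]  node(3,1) S=88.3432 payoff=0.0000 vs cont=2.7877 → 2.7877 [wait]  node(3,2) S=102.3736 payoff=0.0000 vs cont=0.5008 → 0.5008 [wait]  node(3,3) S=118.6324 payoff=0.0000 vs cont=0.0292 → 0.0292 [wait]  ⇒ S*(3)=-
t_2: node(2,0) S=82.0664 payoff=1.1136 vs cont=5.4913 → 5.4913 [wait]  node(2,1) S=95.1000 payoff=0.0000 vs cont=1.6021 → 1.6021 [wait]  node(2,2) S=110.2036 payoff=0.0000 vs cont=0.2567 → 0.2567 [wait]  ⇒ S*(2)=-
t_1: node(1,0) S=88.3432 payoff=0.0000 vs cont=3.4715 → 3.4715 [wait]  node(1,1) S=102.3736 payoff=0.0000 vs cont=0.9048 → 0.9048 [wait]  ⇒ S*(1)=-
t_0: node(0,0) S=95.1000 payoff=0.0000 vs cont=2.1392 → 2.1392 [wait]  ⇒ S*(0)=-

price = 2.1392
boundary = - - - - - 65.7873 70.8190 76.2356
tree:
2.1392
3.4715 0.9048
5.4913 1.6021 0.2567
8.4174 2.7877 0.5008 0.0292
12.4046 4.7421 0.9734 0.0604 0.0000
17.3927 7.8250 1.8837 0.1252 0.0000 0.0000
22.0668 12.3610 3.6273 0.2594 0.0000 0.0000 0.0000
26.4089 17.3927 6.9444 0.5375 0.0000 0.0000 0.0000 0.0000
30.4425 22.0668 12.3610 1.1136 0.0000 0.0000 0.0000 0.0000 0.0000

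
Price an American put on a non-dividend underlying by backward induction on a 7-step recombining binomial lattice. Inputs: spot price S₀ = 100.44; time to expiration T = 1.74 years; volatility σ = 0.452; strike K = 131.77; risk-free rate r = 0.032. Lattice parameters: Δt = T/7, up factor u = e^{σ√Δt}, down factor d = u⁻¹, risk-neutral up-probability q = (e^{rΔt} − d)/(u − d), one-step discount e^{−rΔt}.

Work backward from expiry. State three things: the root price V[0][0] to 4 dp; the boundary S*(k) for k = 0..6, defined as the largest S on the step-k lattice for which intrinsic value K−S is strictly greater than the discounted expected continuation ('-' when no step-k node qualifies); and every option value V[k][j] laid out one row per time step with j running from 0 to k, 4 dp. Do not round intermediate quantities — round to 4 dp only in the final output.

Δt=0.24857, u=1.25277, d=0.79823, q=0.46147, disc=e^(-rΔt)=0.99208
k=7 terminal: V=max(K-S,0) → 111.0295 99.2195 80.6845 51.5954 5.9423 0.0000 0.0000 0.0000
k=6: j=0 S=25.9829 intr=105.7871 cont=104.7431 V=105.7871[EX]; j=1 S=40.7782 intr=90.9918 cont=89.9478 V=90.9918[EX]; j=2 S=63.9981 intr=67.7719 cont=66.7279 V=67.7719[EX]; j=3 S=100.4400 intr=31.3300 cont=30.2860 V=31.3300[EX]; j=4 S=157.6326 intr=0.0000 cont=3.1747 V=3.1747[hold]; j=5 S=247.3920 intr=0.0000 cont=0.0000 V=0.0000[hold]; j=6 S=388.2621 intr=0.0000 cont=0.0000 V=0.0000[hold]  S*(6)=100.4400
k=5: j=0 S=32.5505 intr=99.2195 cont=98.1755 V=99.2195[EX]; j=1 S=51.0855 intr=80.6845 cont=79.6405 V=80.6845[EX]; j=2 S=80.1746 intr=51.5954 cont=50.5514 V=51.5954[EX]; j=3 S=125.8277 intr=5.9423 cont=18.1919 V=18.1919[hold]; j=4 S=197.4767 intr=0.0000 cont=1.6961 V=1.6961[hold]; j=5 S=309.9241 intr=0.0000 cont=0.0000 V=0.0000[hold]  S*(5)=80.1746
k=4: j=0 S=40.7782 intr=90.9918 cont=89.9478 V=90.9918[EX]; j=1 S=63.9981 intr=67.7719 cont=66.7279 V=67.7719[EX]; j=2 S=100.4400 intr=31.3300 cont=35.8941 V=35.8941[hold]; j=3 S=157.6326 intr=0.0000 cont=10.4958 V=10.4958[hold]; j=4 S=247.3920 intr=0.0000 cont=0.9062 V=0.9062[hold]  S*(4)=63.9981
k=3: j=0 S=51.0855 intr=80.6845 cont=79.6405 V=80.6845[EX]; j=1 S=80.1746 intr=51.5954 cont=52.6409 V=52.6409[hold]; j=2 S=125.8277 intr=5.9423 cont=23.9821 V=23.9821[hold]; j=3 S=197.4767 intr=0.0000 cont=6.0224 V=6.0224[hold]  S*(3)=51.0855
k=2: j=0 S=63.9981 intr=67.7719 cont=67.2065 V=67.7719[EX]; j=1 S=100.4400 intr=31.3300 cont=39.1035 V=39.1035[hold]; j=2 S=157.6326 intr=0.0000 cont=15.5699 V=15.5699[hold]  S*(2)=63.9981
k=1: j=0 S=80.1746 intr=51.5954 cont=54.1102 V=54.1102[hold]; j=1 S=125.8277 intr=5.9423 cont=28.0197 V=28.0197[hold]  S*(1)=-
k=0: j=0 S=100.4400 intr=31.3300 cont=41.7369 V=41.7369[hold]  S*(0)=-

price = 41.7369
boundary = - - 63.9981 51.0855 63.9981 80.1746 100.4400
tree:
41.7369
54.1102 28.0197
67.7719 39.1035 15.5699
80.6845 52.6409 23.9821 6.0224
90.9918 67.7719 35.8941 10.4958 0.9062
99.2195 80.6845 51.5954 18.1919 1.6961 0.0000
105.7871 90.9918 67.7719 31.3300 3.1747 0.0000 0.0000
111.0295 99.2195 80.6845 51.5954 5.9423 0.0000 0.0000 0.0000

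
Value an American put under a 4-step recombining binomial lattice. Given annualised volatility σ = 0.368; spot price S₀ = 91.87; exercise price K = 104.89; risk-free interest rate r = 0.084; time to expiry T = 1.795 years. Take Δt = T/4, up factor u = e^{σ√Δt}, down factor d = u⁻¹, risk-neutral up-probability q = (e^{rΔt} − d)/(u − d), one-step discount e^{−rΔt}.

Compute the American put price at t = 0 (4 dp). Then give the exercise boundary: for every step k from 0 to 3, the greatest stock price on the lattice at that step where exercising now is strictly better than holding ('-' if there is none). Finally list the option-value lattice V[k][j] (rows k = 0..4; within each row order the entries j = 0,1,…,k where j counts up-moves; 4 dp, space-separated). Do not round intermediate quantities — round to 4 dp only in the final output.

price = 20.4008
boundary = - 71.7979 56.1113 71.7979
tree:
20.4008
33.0921 10.0069
48.7787 18.4457 2.8307
61.0381 33.0921 6.0709 0.0000
70.6190 48.7787 13.0200 0.0000 0.0000

params: Δt=0.44875 u=1.27956 d=0.78152 q=0.51581 e^(-rΔt)=0.96301
t_4 payoffs: 70.6190 48.7787 13.0200 0.0000 0.0000
t_3: node(3,0) S=43.8519 payoff=61.0381 vs cont=57.1579 → 61.0381 [stop]  node(3,1) S=71.7979 payoff=33.0921 vs cont=29.2118 → 33.0921 [stop]  node(3,2) S=117.5535 payoff=0.0000 vs cont=6.0709 → 6.0709 [wait]  node(3,3) S=192.4682 payoff=0.0000 vs cont=0.0000 → 0.0000 [wait]  ⇒ S*(3)=71.7979
t_2: node(2,0) S=56.1113 payoff=48.7787 vs cont=44.8985 → 48.7787 [stop]  node(2,1) S=91.8700 payoff=13.0200 vs cont=18.4457 → 18.4457 [wait]  node(2,2) S=150.4171 payoff=0.0000 vs cont=2.8307 → 2.8307 [wait]  ⇒ S*(2)=56.1113
t_1: node(1,0) S=71.7979 payoff=33.0921 vs cont=31.9069 → 33.0921 [stop]  node(1,1) S=117.5535 payoff=0.0000 vs cont=10.0069 → 10.0069 [wait]  ⇒ S*(1)=71.7979
t_0: node(0,0) S=91.8700 payoff=13.0200 vs cont=20.4008 → 20.4008 [wait]  ⇒ S*(0)=-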